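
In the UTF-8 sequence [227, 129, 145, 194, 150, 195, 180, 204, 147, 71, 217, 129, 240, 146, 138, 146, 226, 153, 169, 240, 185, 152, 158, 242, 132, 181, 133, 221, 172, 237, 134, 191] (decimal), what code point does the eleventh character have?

Offset 0: leading byte 0xE3 = 11100011 → 3-byte char #1 = E3 81 91.
Offset 3: leading byte 0xC2 = 11000010 → 2-byte char #2 = C2 96.
Offset 5: leading byte 0xC3 = 11000011 → 2-byte char #3 = C3 B4.
Offset 7: leading byte 0xCC = 11001100 → 2-byte char #4 = CC 93.
Offset 9: leading byte 0x47 = 01000111 → 1-byte char #5 = 47.
Offset 10: leading byte 0xD9 = 11011001 → 2-byte char #6 = D9 81.
Offset 12: leading byte 0xF0 = 11110000 → 4-byte char #7 = F0 92 8A 92.
Offset 16: leading byte 0xE2 = 11100010 → 3-byte char #8 = E2 99 A9.
Offset 19: leading byte 0xF0 = 11110000 → 4-byte char #9 = F0 B9 98 9E.
Offset 23: leading byte 0xF2 = 11110010 → 4-byte char #10 = F2 84 B5 85.
Offset 27: leading byte 0xDD = 11011101 → 2-byte char #11 = DD AC.
Leading byte 0xDD = 11011101 matches 110xxxxx → 2-byte sequence.
Byte 1: 0xDD = 11011101, payload 11101 (5 bits).
Byte 2: 0xAC = 10101100 (10xxxxxx ✓), payload 101100.
Concatenate: 11101101100 = 0x76C (11 bits → U+076C).

U+076C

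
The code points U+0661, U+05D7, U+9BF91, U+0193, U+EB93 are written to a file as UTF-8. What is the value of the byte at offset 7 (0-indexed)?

U+0661 → 2-byte form D9 A1 at offsets 0–1.
U+05D7 → 2-byte form D7 97 at offsets 2–3.
U+9BF91 → 4-byte form F2 9B BE 91 at offsets 4–7.
Offset 7 falls in char 3's range; it's byte 4 of F2 9B BE 91 = 0x91.

0x91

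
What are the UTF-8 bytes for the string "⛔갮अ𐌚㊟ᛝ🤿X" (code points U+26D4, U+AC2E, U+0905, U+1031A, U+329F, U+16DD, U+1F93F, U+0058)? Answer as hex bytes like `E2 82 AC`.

E2 9B 94 EA B0 AE E0 A4 85 F0 90 8C 9A E3 8A 9F E1 9B 9D F0 9F A4 BF 58

U+26D4: 3-byte form → E2 9B 94.
U+AC2E: 3-byte form → EA B0 AE.
U+0905: 3-byte form → E0 A4 85.
U+1031A: 4-byte form → F0 90 8C 9A.
U+329F: 3-byte form → E3 8A 9F.
U+16DD: 3-byte form → E1 9B 9D.
U+1F93F: 4-byte form → F0 9F A4 BF.
U+0058: 1-byte form → 58.
Concatenated (24 bytes): E2 9B 94 EA B0 AE E0 A4 85 F0 90 8C 9A E3 8A 9F E1 9B 9D F0 9F A4 BF 58.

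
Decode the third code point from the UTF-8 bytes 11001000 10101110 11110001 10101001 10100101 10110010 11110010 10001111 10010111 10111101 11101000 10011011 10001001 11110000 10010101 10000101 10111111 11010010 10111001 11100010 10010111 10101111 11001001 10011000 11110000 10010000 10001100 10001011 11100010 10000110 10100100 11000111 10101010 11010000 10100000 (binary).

U+8F5FD

Offset 0: leading byte 0xC8 = 11001000 → 2-byte char #1 = C8 AE.
Offset 2: leading byte 0xF1 = 11110001 → 4-byte char #2 = F1 A9 A5 B2.
Offset 6: leading byte 0xF2 = 11110010 → 4-byte char #3 = F2 8F 97 BD.
Leading byte 0xF2 = 11110010 matches 11110xxx → 4-byte sequence.
Byte 1: 0xF2 = 11110010, payload 010 (3 bits).
Byte 2: 0x8F = 10001111 (10xxxxxx ✓), payload 001111.
Byte 3: 0x97 = 10010111 (10xxxxxx ✓), payload 010111.
Byte 4: 0xBD = 10111101 (10xxxxxx ✓), payload 111101.
Concatenate: 010001111010111111101 = 0x8F5FD (21 bits → U+8F5FD).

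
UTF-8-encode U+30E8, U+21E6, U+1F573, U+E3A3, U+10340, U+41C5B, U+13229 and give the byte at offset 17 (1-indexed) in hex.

1-indexed offset 17 is 0-indexed offset 16.
U+30E8 → 3-byte form E3 83 A8 at offsets 0–2.
U+21E6 → 3-byte form E2 87 A6 at offsets 3–5.
U+1F573 → 4-byte form F0 9F 95 B3 at offsets 6–9.
U+E3A3 → 3-byte form EE 8E A3 at offsets 10–12.
U+10340 → 4-byte form F0 90 8D 80 at offsets 13–16.
Offset 16 falls in char 5's range; it's byte 4 of F0 90 8D 80 = 0x80.

0x80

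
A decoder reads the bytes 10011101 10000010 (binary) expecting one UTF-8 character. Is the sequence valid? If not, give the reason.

Byte 0x9D = 10011101 has the form 10xxxxxx — a continuation byte — but there is no preceding leading byte.

invalid (continuation byte with no leading byte)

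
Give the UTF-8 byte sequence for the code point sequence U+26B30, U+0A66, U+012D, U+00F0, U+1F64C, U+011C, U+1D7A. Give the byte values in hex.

F0 A6 AC B0 E0 A9 A6 C4 AD C3 B0 F0 9F 99 8C C4 9C E1 B5 BA

U+26B30: 4-byte form → F0 A6 AC B0.
U+0A66: 3-byte form → E0 A9 A6.
U+012D: 2-byte form → C4 AD.
U+00F0: 2-byte form → C3 B0.
U+1F64C: 4-byte form → F0 9F 99 8C.
U+011C: 2-byte form → C4 9C.
U+1D7A: 3-byte form → E1 B5 BA.
Concatenated (20 bytes): F0 A6 AC B0 E0 A9 A6 C4 AD C3 B0 F0 9F 99 8C C4 9C E1 B5 BA.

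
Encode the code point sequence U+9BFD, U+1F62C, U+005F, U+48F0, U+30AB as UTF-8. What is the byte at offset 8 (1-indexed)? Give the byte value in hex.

1-indexed offset 8 is 0-indexed offset 7.
U+9BFD → 3-byte form E9 AF BD at offsets 0–2.
U+1F62C → 4-byte form F0 9F 98 AC at offsets 3–6.
U+005F → 1-byte form 5F at offsets 7–7.
Offset 7 falls in char 3's range; it's byte 1 of 5F = 0x5F.

0x5F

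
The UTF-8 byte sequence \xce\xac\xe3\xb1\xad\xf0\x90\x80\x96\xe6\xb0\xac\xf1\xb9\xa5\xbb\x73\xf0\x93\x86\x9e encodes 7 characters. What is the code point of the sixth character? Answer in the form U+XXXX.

U+0073

Offset 0: leading byte 0xCE = 11001110 → 2-byte char #1 = CE AC.
Offset 2: leading byte 0xE3 = 11100011 → 3-byte char #2 = E3 B1 AD.
Offset 5: leading byte 0xF0 = 11110000 → 4-byte char #3 = F0 90 80 96.
Offset 9: leading byte 0xE6 = 11100110 → 3-byte char #4 = E6 B0 AC.
Offset 12: leading byte 0xF1 = 11110001 → 4-byte char #5 = F1 B9 A5 BB.
Offset 16: leading byte 0x73 = 01110011 → 1-byte char #6 = 73.
Leading byte 0x73 = 01110011 matches 0xxxxxxx → 1-byte sequence.
Byte 1: 0x73 = 01110011, payload 1110011 (7 bits).
Concatenate: 1110011 = 0x73 (7 bits → U+0073).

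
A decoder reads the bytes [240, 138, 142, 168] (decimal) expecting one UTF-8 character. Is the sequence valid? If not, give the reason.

invalid (overlong encoding)

Leading byte 0xF0 = 11110000 → 4-byte form.
Continuation bytes all match 10xxxxxx. Payload decodes to 0xA3A8.
But 0xA3A8 < 0x10000, the minimum for a 4-byte sequence — this is an overlong encoding.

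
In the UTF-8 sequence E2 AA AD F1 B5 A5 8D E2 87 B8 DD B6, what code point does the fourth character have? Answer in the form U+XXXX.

Offset 0: leading byte 0xE2 = 11100010 → 3-byte char #1 = E2 AA AD.
Offset 3: leading byte 0xF1 = 11110001 → 4-byte char #2 = F1 B5 A5 8D.
Offset 7: leading byte 0xE2 = 11100010 → 3-byte char #3 = E2 87 B8.
Offset 10: leading byte 0xDD = 11011101 → 2-byte char #4 = DD B6.
Leading byte 0xDD = 11011101 matches 110xxxxx → 2-byte sequence.
Byte 1: 0xDD = 11011101, payload 11101 (5 bits).
Byte 2: 0xB6 = 10110110 (10xxxxxx ✓), payload 110110.
Concatenate: 11101110110 = 0x776 (11 bits → U+0776).

U+0776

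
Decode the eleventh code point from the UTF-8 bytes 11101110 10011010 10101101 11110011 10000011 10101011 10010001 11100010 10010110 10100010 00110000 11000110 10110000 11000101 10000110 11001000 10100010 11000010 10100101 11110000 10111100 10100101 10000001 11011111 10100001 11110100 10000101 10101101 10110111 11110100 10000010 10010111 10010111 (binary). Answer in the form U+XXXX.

Offset 0: leading byte 0xEE = 11101110 → 3-byte char #1 = EE 9A AD.
Offset 3: leading byte 0xF3 = 11110011 → 4-byte char #2 = F3 83 AB 91.
Offset 7: leading byte 0xE2 = 11100010 → 3-byte char #3 = E2 96 A2.
Offset 10: leading byte 0x30 = 00110000 → 1-byte char #4 = 30.
Offset 11: leading byte 0xC6 = 11000110 → 2-byte char #5 = C6 B0.
Offset 13: leading byte 0xC5 = 11000101 → 2-byte char #6 = C5 86.
Offset 15: leading byte 0xC8 = 11001000 → 2-byte char #7 = C8 A2.
Offset 17: leading byte 0xC2 = 11000010 → 2-byte char #8 = C2 A5.
Offset 19: leading byte 0xF0 = 11110000 → 4-byte char #9 = F0 BC A5 81.
Offset 23: leading byte 0xDF = 11011111 → 2-byte char #10 = DF A1.
Offset 25: leading byte 0xF4 = 11110100 → 4-byte char #11 = F4 85 AD B7.
Leading byte 0xF4 = 11110100 matches 11110xxx → 4-byte sequence.
Byte 1: 0xF4 = 11110100, payload 100 (3 bits).
Byte 2: 0x85 = 10000101 (10xxxxxx ✓), payload 000101.
Byte 3: 0xAD = 10101101 (10xxxxxx ✓), payload 101101.
Byte 4: 0xB7 = 10110111 (10xxxxxx ✓), payload 110111.
Concatenate: 100000101101101110111 = 0x105B77 (21 bits → U+105B77).

U+105B77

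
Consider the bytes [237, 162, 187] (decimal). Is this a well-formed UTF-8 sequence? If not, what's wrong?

invalid (encodes a surrogate (U+D800–U+DFFF))

Structurally a 3-byte sequence; payload = 0xD8BB.
But 0xD8BB is in U+D800–U+DFFF, the surrogate range. Surrogates are not Unicode scalar values and are forbidden in UTF-8.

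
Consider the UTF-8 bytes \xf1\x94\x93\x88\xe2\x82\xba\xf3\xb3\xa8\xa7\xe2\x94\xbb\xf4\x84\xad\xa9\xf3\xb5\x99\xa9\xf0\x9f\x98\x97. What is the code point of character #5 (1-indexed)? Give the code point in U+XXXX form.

U+104B69

Offset 0: leading byte 0xF1 = 11110001 → 4-byte char #1 = F1 94 93 88.
Offset 4: leading byte 0xE2 = 11100010 → 3-byte char #2 = E2 82 BA.
Offset 7: leading byte 0xF3 = 11110011 → 4-byte char #3 = F3 B3 A8 A7.
Offset 11: leading byte 0xE2 = 11100010 → 3-byte char #4 = E2 94 BB.
Offset 14: leading byte 0xF4 = 11110100 → 4-byte char #5 = F4 84 AD A9.
Leading byte 0xF4 = 11110100 matches 11110xxx → 4-byte sequence.
Byte 1: 0xF4 = 11110100, payload 100 (3 bits).
Byte 2: 0x84 = 10000100 (10xxxxxx ✓), payload 000100.
Byte 3: 0xAD = 10101101 (10xxxxxx ✓), payload 101101.
Byte 4: 0xA9 = 10101001 (10xxxxxx ✓), payload 101001.
Concatenate: 100000100101101101001 = 0x104B69 (21 bits → U+104B69).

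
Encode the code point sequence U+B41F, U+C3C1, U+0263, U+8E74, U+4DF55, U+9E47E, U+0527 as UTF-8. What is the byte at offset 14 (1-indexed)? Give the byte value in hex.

0xBD

1-indexed offset 14 is 0-indexed offset 13.
U+B41F → 3-byte form EB 90 9F at offsets 0–2.
U+C3C1 → 3-byte form EC 8F 81 at offsets 3–5.
U+0263 → 2-byte form C9 A3 at offsets 6–7.
U+8E74 → 3-byte form E8 B9 B4 at offsets 8–10.
U+4DF55 → 4-byte form F1 8D BD 95 at offsets 11–14.
Offset 13 falls in char 5's range; it's byte 3 of F1 8D BD 95 = 0xBD.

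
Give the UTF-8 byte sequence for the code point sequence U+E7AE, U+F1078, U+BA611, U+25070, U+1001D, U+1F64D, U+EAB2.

EE 9E AE F3 B1 81 B8 F2 BA 98 91 F0 A5 81 B0 F0 90 80 9D F0 9F 99 8D EE AA B2

U+E7AE: 3-byte form → EE 9E AE.
U+F1078: 4-byte form → F3 B1 81 B8.
U+BA611: 4-byte form → F2 BA 98 91.
U+25070: 4-byte form → F0 A5 81 B0.
U+1001D: 4-byte form → F0 90 80 9D.
U+1F64D: 4-byte form → F0 9F 99 8D.
U+EAB2: 3-byte form → EE AA B2.
Concatenated (26 bytes): EE 9E AE F3 B1 81 B8 F2 BA 98 91 F0 A5 81 B0 F0 90 80 9D F0 9F 99 8D EE AA B2.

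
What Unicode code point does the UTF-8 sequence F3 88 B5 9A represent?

U+C8D5A

Leading byte 0xF3 = 11110011 matches 11110xxx → 4-byte sequence.
Byte 1: 0xF3 = 11110011, payload 011 (3 bits).
Byte 2: 0x88 = 10001000 (10xxxxxx ✓), payload 001000.
Byte 3: 0xB5 = 10110101 (10xxxxxx ✓), payload 110101.
Byte 4: 0x9A = 10011010 (10xxxxxx ✓), payload 011010.
Concatenate: 011001000110101011010 = 0xC8D5A (21 bits → U+C8D5A).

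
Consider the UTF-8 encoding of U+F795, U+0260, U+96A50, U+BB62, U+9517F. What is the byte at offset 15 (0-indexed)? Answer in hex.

0xBF

U+F795 → 3-byte form EF 9E 95 at offsets 0–2.
U+0260 → 2-byte form C9 A0 at offsets 3–4.
U+96A50 → 4-byte form F2 96 A9 90 at offsets 5–8.
U+BB62 → 3-byte form EB AD A2 at offsets 9–11.
U+9517F → 4-byte form F2 95 85 BF at offsets 12–15.
Offset 15 falls in char 5's range; it's byte 4 of F2 95 85 BF = 0xBF.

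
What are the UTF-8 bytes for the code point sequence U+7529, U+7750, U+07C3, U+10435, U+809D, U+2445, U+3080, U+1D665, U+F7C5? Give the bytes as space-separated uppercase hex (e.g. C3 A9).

E7 94 A9 E7 9D 90 DF 83 F0 90 90 B5 E8 82 9D E2 91 85 E3 82 80 F0 9D 99 A5 EF 9F 85

U+7529: 3-byte form → E7 94 A9.
U+7750: 3-byte form → E7 9D 90.
U+07C3: 2-byte form → DF 83.
U+10435: 4-byte form → F0 90 90 B5.
U+809D: 3-byte form → E8 82 9D.
U+2445: 3-byte form → E2 91 85.
U+3080: 3-byte form → E3 82 80.
U+1D665: 4-byte form → F0 9D 99 A5.
U+F7C5: 3-byte form → EF 9F 85.
Concatenated (28 bytes): E7 94 A9 E7 9D 90 DF 83 F0 90 90 B5 E8 82 9D E2 91 85 E3 82 80 F0 9D 99 A5 EF 9F 85.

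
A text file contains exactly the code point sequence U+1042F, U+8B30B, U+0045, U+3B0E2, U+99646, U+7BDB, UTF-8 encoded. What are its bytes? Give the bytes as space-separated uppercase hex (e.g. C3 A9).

U+1042F: 4-byte form → F0 90 90 AF.
U+8B30B: 4-byte form → F2 8B 8C 8B.
U+0045: 1-byte form → 45.
U+3B0E2: 4-byte form → F0 BB 83 A2.
U+99646: 4-byte form → F2 99 99 86.
U+7BDB: 3-byte form → E7 AF 9B.
Concatenated (20 bytes): F0 90 90 AF F2 8B 8C 8B 45 F0 BB 83 A2 F2 99 99 86 E7 AF 9B.

F0 90 90 AF F2 8B 8C 8B 45 F0 BB 83 A2 F2 99 99 86 E7 AF 9B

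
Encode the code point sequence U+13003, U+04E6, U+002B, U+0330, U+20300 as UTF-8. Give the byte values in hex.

F0 93 80 83 D3 A6 2B CC B0 F0 A0 8C 80

U+13003: 4-byte form → F0 93 80 83.
U+04E6: 2-byte form → D3 A6.
U+002B: 1-byte form → 2B.
U+0330: 2-byte form → CC B0.
U+20300: 4-byte form → F0 A0 8C 80.
Concatenated (13 bytes): F0 93 80 83 D3 A6 2B CC B0 F0 A0 8C 80.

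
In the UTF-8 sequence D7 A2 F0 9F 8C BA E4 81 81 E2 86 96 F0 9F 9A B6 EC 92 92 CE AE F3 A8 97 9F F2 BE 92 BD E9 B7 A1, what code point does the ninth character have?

Offset 0: leading byte 0xD7 = 11010111 → 2-byte char #1 = D7 A2.
Offset 2: leading byte 0xF0 = 11110000 → 4-byte char #2 = F0 9F 8C BA.
Offset 6: leading byte 0xE4 = 11100100 → 3-byte char #3 = E4 81 81.
Offset 9: leading byte 0xE2 = 11100010 → 3-byte char #4 = E2 86 96.
Offset 12: leading byte 0xF0 = 11110000 → 4-byte char #5 = F0 9F 9A B6.
Offset 16: leading byte 0xEC = 11101100 → 3-byte char #6 = EC 92 92.
Offset 19: leading byte 0xCE = 11001110 → 2-byte char #7 = CE AE.
Offset 21: leading byte 0xF3 = 11110011 → 4-byte char #8 = F3 A8 97 9F.
Offset 25: leading byte 0xF2 = 11110010 → 4-byte char #9 = F2 BE 92 BD.
Leading byte 0xF2 = 11110010 matches 11110xxx → 4-byte sequence.
Byte 1: 0xF2 = 11110010, payload 010 (3 bits).
Byte 2: 0xBE = 10111110 (10xxxxxx ✓), payload 111110.
Byte 3: 0x92 = 10010010 (10xxxxxx ✓), payload 010010.
Byte 4: 0xBD = 10111101 (10xxxxxx ✓), payload 111101.
Concatenate: 010111110010010111101 = 0xBE4BD (21 bits → U+BE4BD).

U+BE4BD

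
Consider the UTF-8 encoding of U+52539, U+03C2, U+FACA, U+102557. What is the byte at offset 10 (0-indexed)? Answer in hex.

0x82

U+52539 → 4-byte form F1 92 94 B9 at offsets 0–3.
U+03C2 → 2-byte form CF 82 at offsets 4–5.
U+FACA → 3-byte form EF AB 8A at offsets 6–8.
U+102557 → 4-byte form F4 82 95 97 at offsets 9–12.
Offset 10 falls in char 4's range; it's byte 2 of F4 82 95 97 = 0x82.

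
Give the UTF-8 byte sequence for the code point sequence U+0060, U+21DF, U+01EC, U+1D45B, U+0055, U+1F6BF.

U+0060: 1-byte form → 60.
U+21DF: 3-byte form → E2 87 9F.
U+01EC: 2-byte form → C7 AC.
U+1D45B: 4-byte form → F0 9D 91 9B.
U+0055: 1-byte form → 55.
U+1F6BF: 4-byte form → F0 9F 9A BF.
Concatenated (15 bytes): 60 E2 87 9F C7 AC F0 9D 91 9B 55 F0 9F 9A BF.

60 E2 87 9F C7 AC F0 9D 91 9B 55 F0 9F 9A BF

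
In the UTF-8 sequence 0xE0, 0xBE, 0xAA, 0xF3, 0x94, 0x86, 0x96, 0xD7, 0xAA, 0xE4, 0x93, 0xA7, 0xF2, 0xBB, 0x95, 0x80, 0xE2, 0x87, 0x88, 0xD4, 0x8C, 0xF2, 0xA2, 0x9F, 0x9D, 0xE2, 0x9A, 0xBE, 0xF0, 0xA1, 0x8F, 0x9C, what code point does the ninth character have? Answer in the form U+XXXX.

Offset 0: leading byte 0xE0 = 11100000 → 3-byte char #1 = E0 BE AA.
Offset 3: leading byte 0xF3 = 11110011 → 4-byte char #2 = F3 94 86 96.
Offset 7: leading byte 0xD7 = 11010111 → 2-byte char #3 = D7 AA.
Offset 9: leading byte 0xE4 = 11100100 → 3-byte char #4 = E4 93 A7.
Offset 12: leading byte 0xF2 = 11110010 → 4-byte char #5 = F2 BB 95 80.
Offset 16: leading byte 0xE2 = 11100010 → 3-byte char #6 = E2 87 88.
Offset 19: leading byte 0xD4 = 11010100 → 2-byte char #7 = D4 8C.
Offset 21: leading byte 0xF2 = 11110010 → 4-byte char #8 = F2 A2 9F 9D.
Offset 25: leading byte 0xE2 = 11100010 → 3-byte char #9 = E2 9A BE.
Leading byte 0xE2 = 11100010 matches 1110xxxx → 3-byte sequence.
Byte 1: 0xE2 = 11100010, payload 0010 (4 bits).
Byte 2: 0x9A = 10011010 (10xxxxxx ✓), payload 011010.
Byte 3: 0xBE = 10111110 (10xxxxxx ✓), payload 111110.
Concatenate: 0010011010111110 = 0x26BE (16 bits → U+26BE).

U+26BE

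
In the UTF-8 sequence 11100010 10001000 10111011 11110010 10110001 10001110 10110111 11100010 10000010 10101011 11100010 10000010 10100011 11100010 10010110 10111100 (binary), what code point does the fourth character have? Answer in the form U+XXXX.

Offset 0: leading byte 0xE2 = 11100010 → 3-byte char #1 = E2 88 BB.
Offset 3: leading byte 0xF2 = 11110010 → 4-byte char #2 = F2 B1 8E B7.
Offset 7: leading byte 0xE2 = 11100010 → 3-byte char #3 = E2 82 AB.
Offset 10: leading byte 0xE2 = 11100010 → 3-byte char #4 = E2 82 A3.
Leading byte 0xE2 = 11100010 matches 1110xxxx → 3-byte sequence.
Byte 1: 0xE2 = 11100010, payload 0010 (4 bits).
Byte 2: 0x82 = 10000010 (10xxxxxx ✓), payload 000010.
Byte 3: 0xA3 = 10100011 (10xxxxxx ✓), payload 100011.
Concatenate: 0010000010100011 = 0x20A3 (16 bits → U+20A3).

U+20A3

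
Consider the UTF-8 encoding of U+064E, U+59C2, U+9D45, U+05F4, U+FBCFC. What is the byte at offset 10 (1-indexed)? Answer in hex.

0xB4

1-indexed offset 10 is 0-indexed offset 9.
U+064E → 2-byte form D9 8E at offsets 0–1.
U+59C2 → 3-byte form E5 A7 82 at offsets 2–4.
U+9D45 → 3-byte form E9 B5 85 at offsets 5–7.
U+05F4 → 2-byte form D7 B4 at offsets 8–9.
Offset 9 falls in char 4's range; it's byte 2 of D7 B4 = 0xB4.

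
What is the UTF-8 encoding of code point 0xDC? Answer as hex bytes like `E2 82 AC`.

C3 9C

U+00DC = 0xDC = 220 decimal. In range U+0080–U+07FF → 2-byte form: 110xxxxx 10xxxxxx.
Binary (11 bits): 00011011100.
Split 5+6: 00011 | 011100.
Byte 1: 11000011 = 0xC3.
Byte 2: 10011100 = 0x9C.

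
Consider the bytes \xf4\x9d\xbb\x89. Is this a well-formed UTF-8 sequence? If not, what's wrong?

Leading byte 0xF4 = 11110100 → 4-byte form.
Payload = 0x11DEC9, which exceeds U+10FFFF, the maximum Unicode code point. (Leading bytes F5–FF, or F4 followed by ≥ 0x90, are invalid.)

invalid (encodes a value above U+10FFFF)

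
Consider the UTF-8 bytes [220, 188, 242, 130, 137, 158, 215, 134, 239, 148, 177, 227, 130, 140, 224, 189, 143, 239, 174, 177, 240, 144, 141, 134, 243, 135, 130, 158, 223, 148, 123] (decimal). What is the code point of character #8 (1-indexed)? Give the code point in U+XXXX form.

U+10346

Offset 0: leading byte 0xDC = 11011100 → 2-byte char #1 = DC BC.
Offset 2: leading byte 0xF2 = 11110010 → 4-byte char #2 = F2 82 89 9E.
Offset 6: leading byte 0xD7 = 11010111 → 2-byte char #3 = D7 86.
Offset 8: leading byte 0xEF = 11101111 → 3-byte char #4 = EF 94 B1.
Offset 11: leading byte 0xE3 = 11100011 → 3-byte char #5 = E3 82 8C.
Offset 14: leading byte 0xE0 = 11100000 → 3-byte char #6 = E0 BD 8F.
Offset 17: leading byte 0xEF = 11101111 → 3-byte char #7 = EF AE B1.
Offset 20: leading byte 0xF0 = 11110000 → 4-byte char #8 = F0 90 8D 86.
Leading byte 0xF0 = 11110000 matches 11110xxx → 4-byte sequence.
Byte 1: 0xF0 = 11110000, payload 000 (3 bits).
Byte 2: 0x90 = 10010000 (10xxxxxx ✓), payload 010000.
Byte 3: 0x8D = 10001101 (10xxxxxx ✓), payload 001101.
Byte 4: 0x86 = 10000110 (10xxxxxx ✓), payload 000110.
Concatenate: 000010000001101000110 = 0x10346 (21 bits → U+10346).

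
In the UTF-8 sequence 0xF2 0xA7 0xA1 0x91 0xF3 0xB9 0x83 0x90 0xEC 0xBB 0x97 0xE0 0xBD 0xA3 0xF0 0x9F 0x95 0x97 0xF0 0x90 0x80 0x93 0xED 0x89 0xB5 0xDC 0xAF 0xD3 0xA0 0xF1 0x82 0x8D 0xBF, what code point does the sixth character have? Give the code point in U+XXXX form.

U+10013

Offset 0: leading byte 0xF2 = 11110010 → 4-byte char #1 = F2 A7 A1 91.
Offset 4: leading byte 0xF3 = 11110011 → 4-byte char #2 = F3 B9 83 90.
Offset 8: leading byte 0xEC = 11101100 → 3-byte char #3 = EC BB 97.
Offset 11: leading byte 0xE0 = 11100000 → 3-byte char #4 = E0 BD A3.
Offset 14: leading byte 0xF0 = 11110000 → 4-byte char #5 = F0 9F 95 97.
Offset 18: leading byte 0xF0 = 11110000 → 4-byte char #6 = F0 90 80 93.
Leading byte 0xF0 = 11110000 matches 11110xxx → 4-byte sequence.
Byte 1: 0xF0 = 11110000, payload 000 (3 bits).
Byte 2: 0x90 = 10010000 (10xxxxxx ✓), payload 010000.
Byte 3: 0x80 = 10000000 (10xxxxxx ✓), payload 000000.
Byte 4: 0x93 = 10010011 (10xxxxxx ✓), payload 010011.
Concatenate: 000010000000000010011 = 0x10013 (21 bits → U+10013).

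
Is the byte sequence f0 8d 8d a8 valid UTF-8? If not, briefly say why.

invalid (overlong encoding)

Leading byte 0xF0 = 11110000 → 4-byte form.
Continuation bytes all match 10xxxxxx. Payload decodes to 0xD368.
But 0xD368 < 0x10000, the minimum for a 4-byte sequence — this is an overlong encoding.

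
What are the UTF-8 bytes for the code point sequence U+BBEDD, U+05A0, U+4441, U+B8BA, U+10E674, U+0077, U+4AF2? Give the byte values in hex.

U+BBEDD: 4-byte form → F2 BB BB 9D.
U+05A0: 2-byte form → D6 A0.
U+4441: 3-byte form → E4 91 81.
U+B8BA: 3-byte form → EB A2 BA.
U+10E674: 4-byte form → F4 8E 99 B4.
U+0077: 1-byte form → 77.
U+4AF2: 3-byte form → E4 AB B2.
Concatenated (20 bytes): F2 BB BB 9D D6 A0 E4 91 81 EB A2 BA F4 8E 99 B4 77 E4 AB B2.

F2 BB BB 9D D6 A0 E4 91 81 EB A2 BA F4 8E 99 B4 77 E4 AB B2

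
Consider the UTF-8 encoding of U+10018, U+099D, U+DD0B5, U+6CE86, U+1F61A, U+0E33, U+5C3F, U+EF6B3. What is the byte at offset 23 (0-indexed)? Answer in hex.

U+10018 → 4-byte form F0 90 80 98 at offsets 0–3.
U+099D → 3-byte form E0 A6 9D at offsets 4–6.
U+DD0B5 → 4-byte form F3 9D 82 B5 at offsets 7–10.
U+6CE86 → 4-byte form F1 AC BA 86 at offsets 11–14.
U+1F61A → 4-byte form F0 9F 98 9A at offsets 15–18.
U+0E33 → 3-byte form E0 B8 B3 at offsets 19–21.
U+5C3F → 3-byte form E5 B0 BF at offsets 22–24.
Offset 23 falls in char 7's range; it's byte 2 of E5 B0 BF = 0xB0.

0xB0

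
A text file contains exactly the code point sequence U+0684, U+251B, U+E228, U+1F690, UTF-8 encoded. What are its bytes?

DA 84 E2 94 9B EE 88 A8 F0 9F 9A 90

U+0684: 2-byte form → DA 84.
U+251B: 3-byte form → E2 94 9B.
U+E228: 3-byte form → EE 88 A8.
U+1F690: 4-byte form → F0 9F 9A 90.
Concatenated (12 bytes): DA 84 E2 94 9B EE 88 A8 F0 9F 9A 90.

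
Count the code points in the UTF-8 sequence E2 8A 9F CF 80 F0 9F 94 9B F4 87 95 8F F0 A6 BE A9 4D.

Byte at offset 0: 0xE2 = 11100010 → 3-byte char (#1). Advance 3.
Byte at offset 3: 0xCF = 11001111 → 2-byte char (#2). Advance 2.
Byte at offset 5: 0xF0 = 11110000 → 4-byte char (#3). Advance 4.
Byte at offset 9: 0xF4 = 11110100 → 4-byte char (#4). Advance 4.
Byte at offset 13: 0xF0 = 11110000 → 4-byte char (#5). Advance 4.
Byte at offset 17: 0x4D = 01001101 → 1-byte char (#6). Advance 1.
Reached end at offset 18 after 6 code points.

6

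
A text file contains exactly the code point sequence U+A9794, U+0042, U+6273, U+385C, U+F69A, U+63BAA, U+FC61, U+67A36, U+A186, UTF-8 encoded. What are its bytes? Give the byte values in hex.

U+A9794: 4-byte form → F2 A9 9E 94.
U+0042: 1-byte form → 42.
U+6273: 3-byte form → E6 89 B3.
U+385C: 3-byte form → E3 A1 9C.
U+F69A: 3-byte form → EF 9A 9A.
U+63BAA: 4-byte form → F1 A3 AE AA.
U+FC61: 3-byte form → EF B1 A1.
U+67A36: 4-byte form → F1 A7 A8 B6.
U+A186: 3-byte form → EA 86 86.
Concatenated (28 bytes): F2 A9 9E 94 42 E6 89 B3 E3 A1 9C EF 9A 9A F1 A3 AE AA EF B1 A1 F1 A7 A8 B6 EA 86 86.

F2 A9 9E 94 42 E6 89 B3 E3 A1 9C EF 9A 9A F1 A3 AE AA EF B1 A1 F1 A7 A8 B6 EA 86 86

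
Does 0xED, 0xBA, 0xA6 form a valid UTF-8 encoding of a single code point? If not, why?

Structurally a 3-byte sequence; payload = 0xDEA6.
But 0xDEA6 is in U+D800–U+DFFF, the surrogate range. Surrogates are not Unicode scalar values and are forbidden in UTF-8.

invalid (encodes a surrogate (U+D800–U+DFFF))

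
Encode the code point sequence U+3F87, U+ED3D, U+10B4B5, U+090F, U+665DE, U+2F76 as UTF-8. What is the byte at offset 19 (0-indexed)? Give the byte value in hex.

0xB6

U+3F87 → 3-byte form E3 BE 87 at offsets 0–2.
U+ED3D → 3-byte form EE B4 BD at offsets 3–5.
U+10B4B5 → 4-byte form F4 8B 92 B5 at offsets 6–9.
U+090F → 3-byte form E0 A4 8F at offsets 10–12.
U+665DE → 4-byte form F1 A6 97 9E at offsets 13–16.
U+2F76 → 3-byte form E2 BD B6 at offsets 17–19.
Offset 19 falls in char 6's range; it's byte 3 of E2 BD B6 = 0xB6.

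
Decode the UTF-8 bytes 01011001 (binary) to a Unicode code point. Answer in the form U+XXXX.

U+0059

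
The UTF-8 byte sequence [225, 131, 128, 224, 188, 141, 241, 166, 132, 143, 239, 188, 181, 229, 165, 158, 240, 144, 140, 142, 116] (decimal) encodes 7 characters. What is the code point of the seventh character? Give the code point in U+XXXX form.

Offset 0: leading byte 0xE1 = 11100001 → 3-byte char #1 = E1 83 80.
Offset 3: leading byte 0xE0 = 11100000 → 3-byte char #2 = E0 BC 8D.
Offset 6: leading byte 0xF1 = 11110001 → 4-byte char #3 = F1 A6 84 8F.
Offset 10: leading byte 0xEF = 11101111 → 3-byte char #4 = EF BC B5.
Offset 13: leading byte 0xE5 = 11100101 → 3-byte char #5 = E5 A5 9E.
Offset 16: leading byte 0xF0 = 11110000 → 4-byte char #6 = F0 90 8C 8E.
Offset 20: leading byte 0x74 = 01110100 → 1-byte char #7 = 74.
Leading byte 0x74 = 01110100 matches 0xxxxxxx → 1-byte sequence.
Byte 1: 0x74 = 01110100, payload 1110100 (7 bits).
Concatenate: 1110100 = 0x74 (7 bits → U+0074).

U+0074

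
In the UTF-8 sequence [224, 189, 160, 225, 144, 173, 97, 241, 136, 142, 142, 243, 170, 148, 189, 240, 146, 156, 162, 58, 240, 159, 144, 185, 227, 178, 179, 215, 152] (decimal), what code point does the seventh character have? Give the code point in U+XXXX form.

Offset 0: leading byte 0xE0 = 11100000 → 3-byte char #1 = E0 BD A0.
Offset 3: leading byte 0xE1 = 11100001 → 3-byte char #2 = E1 90 AD.
Offset 6: leading byte 0x61 = 01100001 → 1-byte char #3 = 61.
Offset 7: leading byte 0xF1 = 11110001 → 4-byte char #4 = F1 88 8E 8E.
Offset 11: leading byte 0xF3 = 11110011 → 4-byte char #5 = F3 AA 94 BD.
Offset 15: leading byte 0xF0 = 11110000 → 4-byte char #6 = F0 92 9C A2.
Offset 19: leading byte 0x3A = 00111010 → 1-byte char #7 = 3A.
Leading byte 0x3A = 00111010 matches 0xxxxxxx → 1-byte sequence.
Byte 1: 0x3A = 00111010, payload 0111010 (7 bits).
Concatenate: 0111010 = 0x3A (7 bits → U+003A).

U+003A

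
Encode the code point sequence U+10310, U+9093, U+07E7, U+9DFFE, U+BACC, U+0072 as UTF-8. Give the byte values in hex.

U+10310: 4-byte form → F0 90 8C 90.
U+9093: 3-byte form → E9 82 93.
U+07E7: 2-byte form → DF A7.
U+9DFFE: 4-byte form → F2 9D BF BE.
U+BACC: 3-byte form → EB AB 8C.
U+0072: 1-byte form → 72.
Concatenated (17 bytes): F0 90 8C 90 E9 82 93 DF A7 F2 9D BF BE EB AB 8C 72.

F0 90 8C 90 E9 82 93 DF A7 F2 9D BF BE EB AB 8C 72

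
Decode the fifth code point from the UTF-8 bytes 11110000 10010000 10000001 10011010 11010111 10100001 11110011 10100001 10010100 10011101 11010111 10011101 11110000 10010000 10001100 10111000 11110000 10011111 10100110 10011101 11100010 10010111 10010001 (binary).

Offset 0: leading byte 0xF0 = 11110000 → 4-byte char #1 = F0 90 81 9A.
Offset 4: leading byte 0xD7 = 11010111 → 2-byte char #2 = D7 A1.
Offset 6: leading byte 0xF3 = 11110011 → 4-byte char #3 = F3 A1 94 9D.
Offset 10: leading byte 0xD7 = 11010111 → 2-byte char #4 = D7 9D.
Offset 12: leading byte 0xF0 = 11110000 → 4-byte char #5 = F0 90 8C B8.
Leading byte 0xF0 = 11110000 matches 11110xxx → 4-byte sequence.
Byte 1: 0xF0 = 11110000, payload 000 (3 bits).
Byte 2: 0x90 = 10010000 (10xxxxxx ✓), payload 010000.
Byte 3: 0x8C = 10001100 (10xxxxxx ✓), payload 001100.
Byte 4: 0xB8 = 10111000 (10xxxxxx ✓), payload 111000.
Concatenate: 000010000001100111000 = 0x10338 (21 bits → U+10338).

U+10338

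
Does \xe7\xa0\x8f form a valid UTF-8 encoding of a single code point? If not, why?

valid

Leading byte 0xE7 = 11100111 → 3-byte form.
Continuation bytes 0xA0=10100000, 0x8F=10001111 all match 10xxxxxx.
Decoded value 0x780F is ≥ 0x800 (shortest form) and not a surrogate.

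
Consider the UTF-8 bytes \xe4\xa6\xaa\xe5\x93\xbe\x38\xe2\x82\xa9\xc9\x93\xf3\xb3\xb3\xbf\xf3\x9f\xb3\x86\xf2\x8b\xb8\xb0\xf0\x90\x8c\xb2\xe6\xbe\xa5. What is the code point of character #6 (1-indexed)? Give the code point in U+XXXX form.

Offset 0: leading byte 0xE4 = 11100100 → 3-byte char #1 = E4 A6 AA.
Offset 3: leading byte 0xE5 = 11100101 → 3-byte char #2 = E5 93 BE.
Offset 6: leading byte 0x38 = 00111000 → 1-byte char #3 = 38.
Offset 7: leading byte 0xE2 = 11100010 → 3-byte char #4 = E2 82 A9.
Offset 10: leading byte 0xC9 = 11001001 → 2-byte char #5 = C9 93.
Offset 12: leading byte 0xF3 = 11110011 → 4-byte char #6 = F3 B3 B3 BF.
Leading byte 0xF3 = 11110011 matches 11110xxx → 4-byte sequence.
Byte 1: 0xF3 = 11110011, payload 011 (3 bits).
Byte 2: 0xB3 = 10110011 (10xxxxxx ✓), payload 110011.
Byte 3: 0xB3 = 10110011 (10xxxxxx ✓), payload 110011.
Byte 4: 0xBF = 10111111 (10xxxxxx ✓), payload 111111.
Concatenate: 011110011110011111111 = 0xF3CFF (21 bits → U+F3CFF).

U+F3CFF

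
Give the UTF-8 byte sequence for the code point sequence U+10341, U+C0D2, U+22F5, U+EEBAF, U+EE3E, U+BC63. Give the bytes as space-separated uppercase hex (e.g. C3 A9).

U+10341: 4-byte form → F0 90 8D 81.
U+C0D2: 3-byte form → EC 83 92.
U+22F5: 3-byte form → E2 8B B5.
U+EEBAF: 4-byte form → F3 AE AE AF.
U+EE3E: 3-byte form → EE B8 BE.
U+BC63: 3-byte form → EB B1 A3.
Concatenated (20 bytes): F0 90 8D 81 EC 83 92 E2 8B B5 F3 AE AE AF EE B8 BE EB B1 A3.

F0 90 8D 81 EC 83 92 E2 8B B5 F3 AE AE AF EE B8 BE EB B1 A3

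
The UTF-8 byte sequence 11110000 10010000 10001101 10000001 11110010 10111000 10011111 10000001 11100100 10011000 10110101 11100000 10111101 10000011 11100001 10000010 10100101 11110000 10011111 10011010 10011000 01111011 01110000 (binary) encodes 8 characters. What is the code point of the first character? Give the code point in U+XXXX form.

U+10341

Offset 0: leading byte 0xF0 = 11110000 → 4-byte char #1 = F0 90 8D 81.
Leading byte 0xF0 = 11110000 matches 11110xxx → 4-byte sequence.
Byte 1: 0xF0 = 11110000, payload 000 (3 bits).
Byte 2: 0x90 = 10010000 (10xxxxxx ✓), payload 010000.
Byte 3: 0x8D = 10001101 (10xxxxxx ✓), payload 001101.
Byte 4: 0x81 = 10000001 (10xxxxxx ✓), payload 000001.
Concatenate: 000010000001101000001 = 0x10341 (21 bits → U+10341).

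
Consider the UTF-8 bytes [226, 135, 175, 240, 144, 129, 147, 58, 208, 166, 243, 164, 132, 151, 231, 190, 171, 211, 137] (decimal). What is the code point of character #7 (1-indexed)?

U+04C9

Offset 0: leading byte 0xE2 = 11100010 → 3-byte char #1 = E2 87 AF.
Offset 3: leading byte 0xF0 = 11110000 → 4-byte char #2 = F0 90 81 93.
Offset 7: leading byte 0x3A = 00111010 → 1-byte char #3 = 3A.
Offset 8: leading byte 0xD0 = 11010000 → 2-byte char #4 = D0 A6.
Offset 10: leading byte 0xF3 = 11110011 → 4-byte char #5 = F3 A4 84 97.
Offset 14: leading byte 0xE7 = 11100111 → 3-byte char #6 = E7 BE AB.
Offset 17: leading byte 0xD3 = 11010011 → 2-byte char #7 = D3 89.
Leading byte 0xD3 = 11010011 matches 110xxxxx → 2-byte sequence.
Byte 1: 0xD3 = 11010011, payload 10011 (5 bits).
Byte 2: 0x89 = 10001001 (10xxxxxx ✓), payload 001001.
Concatenate: 10011001001 = 0x4C9 (11 bits → U+04C9).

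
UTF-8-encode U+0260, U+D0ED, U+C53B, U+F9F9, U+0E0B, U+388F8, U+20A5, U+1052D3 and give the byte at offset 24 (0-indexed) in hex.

U+0260 → 2-byte form C9 A0 at offsets 0–1.
U+D0ED → 3-byte form ED 83 AD at offsets 2–4.
U+C53B → 3-byte form EC 94 BB at offsets 5–7.
U+F9F9 → 3-byte form EF A7 B9 at offsets 8–10.
U+0E0B → 3-byte form E0 B8 8B at offsets 11–13.
U+388F8 → 4-byte form F0 B8 A3 B8 at offsets 14–17.
U+20A5 → 3-byte form E2 82 A5 at offsets 18–20.
U+1052D3 → 4-byte form F4 85 8B 93 at offsets 21–24.
Offset 24 falls in char 8's range; it's byte 4 of F4 85 8B 93 = 0x93.

0x93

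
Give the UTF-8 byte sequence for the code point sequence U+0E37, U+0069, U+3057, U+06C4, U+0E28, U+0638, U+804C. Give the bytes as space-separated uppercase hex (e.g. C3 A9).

U+0E37: 3-byte form → E0 B8 B7.
U+0069: 1-byte form → 69.
U+3057: 3-byte form → E3 81 97.
U+06C4: 2-byte form → DB 84.
U+0E28: 3-byte form → E0 B8 A8.
U+0638: 2-byte form → D8 B8.
U+804C: 3-byte form → E8 81 8C.
Concatenated (17 bytes): E0 B8 B7 69 E3 81 97 DB 84 E0 B8 A8 D8 B8 E8 81 8C.

E0 B8 B7 69 E3 81 97 DB 84 E0 B8 A8 D8 B8 E8 81 8C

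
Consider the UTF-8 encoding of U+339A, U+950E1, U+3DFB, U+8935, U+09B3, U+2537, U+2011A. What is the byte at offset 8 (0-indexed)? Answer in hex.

0xB7

U+339A → 3-byte form E3 8E 9A at offsets 0–2.
U+950E1 → 4-byte form F2 95 83 A1 at offsets 3–6.
U+3DFB → 3-byte form E3 B7 BB at offsets 7–9.
Offset 8 falls in char 3's range; it's byte 2 of E3 B7 BB = 0xB7.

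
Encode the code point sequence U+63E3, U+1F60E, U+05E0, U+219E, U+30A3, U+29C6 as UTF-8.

U+63E3: 3-byte form → E6 8F A3.
U+1F60E: 4-byte form → F0 9F 98 8E.
U+05E0: 2-byte form → D7 A0.
U+219E: 3-byte form → E2 86 9E.
U+30A3: 3-byte form → E3 82 A3.
U+29C6: 3-byte form → E2 A7 86.
Concatenated (18 bytes): E6 8F A3 F0 9F 98 8E D7 A0 E2 86 9E E3 82 A3 E2 A7 86.

E6 8F A3 F0 9F 98 8E D7 A0 E2 86 9E E3 82 A3 E2 A7 86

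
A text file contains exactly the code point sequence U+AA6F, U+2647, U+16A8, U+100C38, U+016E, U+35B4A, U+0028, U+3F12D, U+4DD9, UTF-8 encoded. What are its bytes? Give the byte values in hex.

U+AA6F: 3-byte form → EA A9 AF.
U+2647: 3-byte form → E2 99 87.
U+16A8: 3-byte form → E1 9A A8.
U+100C38: 4-byte form → F4 80 B0 B8.
U+016E: 2-byte form → C5 AE.
U+35B4A: 4-byte form → F0 B5 AD 8A.
U+0028: 1-byte form → 28.
U+3F12D: 4-byte form → F0 BF 84 AD.
U+4DD9: 3-byte form → E4 B7 99.
Concatenated (27 bytes): EA A9 AF E2 99 87 E1 9A A8 F4 80 B0 B8 C5 AE F0 B5 AD 8A 28 F0 BF 84 AD E4 B7 99.

EA A9 AF E2 99 87 E1 9A A8 F4 80 B0 B8 C5 AE F0 B5 AD 8A 28 F0 BF 84 AD E4 B7 99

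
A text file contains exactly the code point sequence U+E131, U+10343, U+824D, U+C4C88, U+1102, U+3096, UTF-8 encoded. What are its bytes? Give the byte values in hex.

U+E131: 3-byte form → EE 84 B1.
U+10343: 4-byte form → F0 90 8D 83.
U+824D: 3-byte form → E8 89 8D.
U+C4C88: 4-byte form → F3 84 B2 88.
U+1102: 3-byte form → E1 84 82.
U+3096: 3-byte form → E3 82 96.
Concatenated (20 bytes): EE 84 B1 F0 90 8D 83 E8 89 8D F3 84 B2 88 E1 84 82 E3 82 96.

EE 84 B1 F0 90 8D 83 E8 89 8D F3 84 B2 88 E1 84 82 E3 82 96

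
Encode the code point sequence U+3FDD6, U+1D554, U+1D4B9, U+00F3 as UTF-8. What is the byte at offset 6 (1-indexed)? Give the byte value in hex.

1-indexed offset 6 is 0-indexed offset 5.
U+3FDD6 → 4-byte form F0 BF B7 96 at offsets 0–3.
U+1D554 → 4-byte form F0 9D 95 94 at offsets 4–7.
Offset 5 falls in char 2's range; it's byte 2 of F0 9D 95 94 = 0x9D.

0x9D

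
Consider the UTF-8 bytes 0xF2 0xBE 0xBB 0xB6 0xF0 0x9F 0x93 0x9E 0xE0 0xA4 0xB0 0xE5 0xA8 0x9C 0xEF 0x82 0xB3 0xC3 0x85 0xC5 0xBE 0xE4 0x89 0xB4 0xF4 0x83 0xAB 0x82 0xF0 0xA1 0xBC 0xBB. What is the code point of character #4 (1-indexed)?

Offset 0: leading byte 0xF2 = 11110010 → 4-byte char #1 = F2 BE BB B6.
Offset 4: leading byte 0xF0 = 11110000 → 4-byte char #2 = F0 9F 93 9E.
Offset 8: leading byte 0xE0 = 11100000 → 3-byte char #3 = E0 A4 B0.
Offset 11: leading byte 0xE5 = 11100101 → 3-byte char #4 = E5 A8 9C.
Leading byte 0xE5 = 11100101 matches 1110xxxx → 3-byte sequence.
Byte 1: 0xE5 = 11100101, payload 0101 (4 bits).
Byte 2: 0xA8 = 10101000 (10xxxxxx ✓), payload 101000.
Byte 3: 0x9C = 10011100 (10xxxxxx ✓), payload 011100.
Concatenate: 0101101000011100 = 0x5A1C (16 bits → U+5A1C).

U+5A1C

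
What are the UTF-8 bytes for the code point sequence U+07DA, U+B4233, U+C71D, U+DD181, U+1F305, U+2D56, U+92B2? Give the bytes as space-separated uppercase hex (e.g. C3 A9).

U+07DA: 2-byte form → DF 9A.
U+B4233: 4-byte form → F2 B4 88 B3.
U+C71D: 3-byte form → EC 9C 9D.
U+DD181: 4-byte form → F3 9D 86 81.
U+1F305: 4-byte form → F0 9F 8C 85.
U+2D56: 3-byte form → E2 B5 96.
U+92B2: 3-byte form → E9 8A B2.
Concatenated (23 bytes): DF 9A F2 B4 88 B3 EC 9C 9D F3 9D 86 81 F0 9F 8C 85 E2 B5 96 E9 8A B2.

DF 9A F2 B4 88 B3 EC 9C 9D F3 9D 86 81 F0 9F 8C 85 E2 B5 96 E9 8A B2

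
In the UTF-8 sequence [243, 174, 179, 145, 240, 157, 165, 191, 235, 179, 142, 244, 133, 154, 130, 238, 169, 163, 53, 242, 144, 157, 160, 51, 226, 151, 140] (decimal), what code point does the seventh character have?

U+90760

Offset 0: leading byte 0xF3 = 11110011 → 4-byte char #1 = F3 AE B3 91.
Offset 4: leading byte 0xF0 = 11110000 → 4-byte char #2 = F0 9D A5 BF.
Offset 8: leading byte 0xEB = 11101011 → 3-byte char #3 = EB B3 8E.
Offset 11: leading byte 0xF4 = 11110100 → 4-byte char #4 = F4 85 9A 82.
Offset 15: leading byte 0xEE = 11101110 → 3-byte char #5 = EE A9 A3.
Offset 18: leading byte 0x35 = 00110101 → 1-byte char #6 = 35.
Offset 19: leading byte 0xF2 = 11110010 → 4-byte char #7 = F2 90 9D A0.
Leading byte 0xF2 = 11110010 matches 11110xxx → 4-byte sequence.
Byte 1: 0xF2 = 11110010, payload 010 (3 bits).
Byte 2: 0x90 = 10010000 (10xxxxxx ✓), payload 010000.
Byte 3: 0x9D = 10011101 (10xxxxxx ✓), payload 011101.
Byte 4: 0xA0 = 10100000 (10xxxxxx ✓), payload 100000.
Concatenate: 010010000011101100000 = 0x90760 (21 bits → U+90760).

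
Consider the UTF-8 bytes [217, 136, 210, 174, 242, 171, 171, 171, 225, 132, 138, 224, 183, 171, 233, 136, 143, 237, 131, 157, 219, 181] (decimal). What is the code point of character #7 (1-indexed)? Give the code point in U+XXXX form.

U+D0DD

Offset 0: leading byte 0xD9 = 11011001 → 2-byte char #1 = D9 88.
Offset 2: leading byte 0xD2 = 11010010 → 2-byte char #2 = D2 AE.
Offset 4: leading byte 0xF2 = 11110010 → 4-byte char #3 = F2 AB AB AB.
Offset 8: leading byte 0xE1 = 11100001 → 3-byte char #4 = E1 84 8A.
Offset 11: leading byte 0xE0 = 11100000 → 3-byte char #5 = E0 B7 AB.
Offset 14: leading byte 0xE9 = 11101001 → 3-byte char #6 = E9 88 8F.
Offset 17: leading byte 0xED = 11101101 → 3-byte char #7 = ED 83 9D.
Leading byte 0xED = 11101101 matches 1110xxxx → 3-byte sequence.
Byte 1: 0xED = 11101101, payload 1101 (4 bits).
Byte 2: 0x83 = 10000011 (10xxxxxx ✓), payload 000011.
Byte 3: 0x9D = 10011101 (10xxxxxx ✓), payload 011101.
Concatenate: 1101000011011101 = 0xD0DD (16 bits → U+D0DD).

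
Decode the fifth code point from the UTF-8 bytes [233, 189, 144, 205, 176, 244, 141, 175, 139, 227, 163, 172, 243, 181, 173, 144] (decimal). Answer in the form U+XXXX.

Offset 0: leading byte 0xE9 = 11101001 → 3-byte char #1 = E9 BD 90.
Offset 3: leading byte 0xCD = 11001101 → 2-byte char #2 = CD B0.
Offset 5: leading byte 0xF4 = 11110100 → 4-byte char #3 = F4 8D AF 8B.
Offset 9: leading byte 0xE3 = 11100011 → 3-byte char #4 = E3 A3 AC.
Offset 12: leading byte 0xF3 = 11110011 → 4-byte char #5 = F3 B5 AD 90.
Leading byte 0xF3 = 11110011 matches 11110xxx → 4-byte sequence.
Byte 1: 0xF3 = 11110011, payload 011 (3 bits).
Byte 2: 0xB5 = 10110101 (10xxxxxx ✓), payload 110101.
Byte 3: 0xAD = 10101101 (10xxxxxx ✓), payload 101101.
Byte 4: 0x90 = 10010000 (10xxxxxx ✓), payload 010000.
Concatenate: 011110101101101010000 = 0xF5B50 (21 bits → U+F5B50).

U+F5B50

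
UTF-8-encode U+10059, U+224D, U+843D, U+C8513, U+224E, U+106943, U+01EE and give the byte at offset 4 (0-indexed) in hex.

U+10059 → 4-byte form F0 90 81 99 at offsets 0–3.
U+224D → 3-byte form E2 89 8D at offsets 4–6.
Offset 4 falls in char 2's range; it's byte 1 of E2 89 8D = 0xE2.

0xE2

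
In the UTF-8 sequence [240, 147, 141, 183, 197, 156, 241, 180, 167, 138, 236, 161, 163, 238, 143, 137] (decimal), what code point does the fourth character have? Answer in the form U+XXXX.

U+C863

Offset 0: leading byte 0xF0 = 11110000 → 4-byte char #1 = F0 93 8D B7.
Offset 4: leading byte 0xC5 = 11000101 → 2-byte char #2 = C5 9C.
Offset 6: leading byte 0xF1 = 11110001 → 4-byte char #3 = F1 B4 A7 8A.
Offset 10: leading byte 0xEC = 11101100 → 3-byte char #4 = EC A1 A3.
Leading byte 0xEC = 11101100 matches 1110xxxx → 3-byte sequence.
Byte 1: 0xEC = 11101100, payload 1100 (4 bits).
Byte 2: 0xA1 = 10100001 (10xxxxxx ✓), payload 100001.
Byte 3: 0xA3 = 10100011 (10xxxxxx ✓), payload 100011.
Concatenate: 1100100001100011 = 0xC863 (16 bits → U+C863).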